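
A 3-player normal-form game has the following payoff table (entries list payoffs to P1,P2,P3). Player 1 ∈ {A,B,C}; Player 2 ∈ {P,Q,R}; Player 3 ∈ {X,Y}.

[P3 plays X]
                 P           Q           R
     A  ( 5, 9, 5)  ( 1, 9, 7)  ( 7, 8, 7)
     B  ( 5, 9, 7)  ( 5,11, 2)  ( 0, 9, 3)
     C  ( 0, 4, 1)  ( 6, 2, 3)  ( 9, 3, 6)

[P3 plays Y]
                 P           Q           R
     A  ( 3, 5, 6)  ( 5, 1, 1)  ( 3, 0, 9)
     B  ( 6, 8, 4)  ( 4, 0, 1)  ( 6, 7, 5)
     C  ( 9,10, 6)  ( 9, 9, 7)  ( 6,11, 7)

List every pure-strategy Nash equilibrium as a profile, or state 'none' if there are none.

Nash profiles: (C,R,Y)

(A,P,X): not NE [P3→Y gives 6>5]
(A,P,Y): not NE [P1→C gives 9>3]
(A,Q,X): not NE [P1→C gives 6>1]
(A,Q,Y): not NE [P1→C gives 9>5; P2→P gives 5>1; P3→X gives 7>1]
(A,R,X): not NE [P1→C gives 9>7; P2→Q gives 9>8; P3→Y gives 9>7]
(A,R,Y): not NE [P1→C gives 6>3; P2→P gives 5>0]
(B,P,X): not NE [P2→Q gives 11>9]
(B,P,Y): not NE [P1→C gives 9>6; P3→X gives 7>4]
(B,Q,X): not NE [P1→C gives 6>5]
(B,Q,Y): not NE [P1→C gives 9>4; P2→P gives 8>0; P3→X gives 2>1]
(B,R,X): not NE [P1→C gives 9>0; P2→Q gives 11>9; P3→Y gives 5>3]
(B,R,Y): not NE [P2→P gives 8>7]
(C,P,X): not NE [P1→B gives 5>0; P3→Y gives 6>1]
(C,P,Y): not NE [P2→R gives 11>10]
(C,Q,X): not NE [P2→P gives 4>2; P3→Y gives 7>3]
(C,Q,Y): not NE [P2→R gives 11>9]
(C,R,X): not NE [P2→P gives 4>3; P3→Y gives 7>6]
(C,R,Y): NE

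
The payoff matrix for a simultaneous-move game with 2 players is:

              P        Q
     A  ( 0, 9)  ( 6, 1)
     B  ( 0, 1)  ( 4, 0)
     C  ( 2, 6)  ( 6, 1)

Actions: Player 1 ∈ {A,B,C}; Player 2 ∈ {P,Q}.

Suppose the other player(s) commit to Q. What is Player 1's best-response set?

BR_1 = {A,C}

u_1(A vs Q) = 6
u_1(B vs Q) = 4
u_1(C vs Q) = 6
max payoff 6 at {A,C}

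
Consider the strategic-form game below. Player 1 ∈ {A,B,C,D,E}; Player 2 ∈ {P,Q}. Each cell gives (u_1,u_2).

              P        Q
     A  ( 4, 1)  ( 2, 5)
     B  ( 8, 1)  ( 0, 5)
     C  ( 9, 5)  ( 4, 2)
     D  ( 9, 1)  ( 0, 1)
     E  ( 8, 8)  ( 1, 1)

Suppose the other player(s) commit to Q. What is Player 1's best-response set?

BR_1 = {C}

u_1(A vs Q) = 2
u_1(B vs Q) = 0
u_1(C vs Q) = 4
u_1(D vs Q) = 0
u_1(E vs Q) = 1
max payoff 4 at {C}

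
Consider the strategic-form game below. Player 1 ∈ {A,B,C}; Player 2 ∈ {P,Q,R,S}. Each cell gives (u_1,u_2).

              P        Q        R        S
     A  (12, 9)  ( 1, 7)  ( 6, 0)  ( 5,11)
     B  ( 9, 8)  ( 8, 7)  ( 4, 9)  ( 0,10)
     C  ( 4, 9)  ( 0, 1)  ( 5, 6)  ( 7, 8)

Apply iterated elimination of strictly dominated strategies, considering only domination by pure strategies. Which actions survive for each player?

P2 drop Q (P beats it: A:9>7 B:8>7 C:9>1)
P1 drop B (A beats it: P:12>9 R:6>4 S:5>0)
P2 drop R (P beats it: A:9>0 C:9>6)
P1→{A,C} P2→{P,S}

IESDS → P1:{A,C} P2:{P,S}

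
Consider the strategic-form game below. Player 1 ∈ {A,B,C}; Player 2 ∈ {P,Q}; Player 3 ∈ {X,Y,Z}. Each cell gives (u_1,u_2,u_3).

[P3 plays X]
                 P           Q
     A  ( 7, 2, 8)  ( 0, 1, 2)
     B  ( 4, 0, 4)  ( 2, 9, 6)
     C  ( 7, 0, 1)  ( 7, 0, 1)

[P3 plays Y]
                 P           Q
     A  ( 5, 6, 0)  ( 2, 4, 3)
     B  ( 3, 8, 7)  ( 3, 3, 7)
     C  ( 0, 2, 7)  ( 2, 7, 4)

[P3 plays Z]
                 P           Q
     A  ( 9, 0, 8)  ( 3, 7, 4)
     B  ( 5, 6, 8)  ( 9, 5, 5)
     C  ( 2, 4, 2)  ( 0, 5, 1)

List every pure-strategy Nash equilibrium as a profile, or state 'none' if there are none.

PSNE = {(A,P,X)}

(A,P,X): NE
(A,P,Y): not NE [P3→Z gives 8>0]
(A,P,Z): not NE [P2→Q gives 7>0]
(A,Q,X): not NE [P1→C gives 7>0; P2→P gives 2>1; P3→Z gives 4>2]
(A,Q,Y): not NE [P1→B gives 3>2; P2→P gives 6>4; P3→Z gives 4>3]
(A,Q,Z): not NE [P1→B gives 9>3]
(B,P,X): not NE [P1→C gives 7>4; P2→Q gives 9>0; P3→Z gives 8>4]
(B,P,Y): not NE [P1→A gives 5>3; P3→Z gives 8>7]
(B,P,Z): not NE [P1→A gives 9>5]
(B,Q,X): not NE [P1→C gives 7>2; P3→Y gives 7>6]
(B,Q,Y): not NE [P2→P gives 8>3]
(B,Q,Z): not NE [P2→P gives 6>5; P3→Y gives 7>5]
(C,P,X): not NE [P3→Y gives 7>1]
(C,P,Y): not NE [P1→A gives 5>0; P2→Q gives 7>2]
(C,P,Z): not NE [P1→A gives 9>2; P2→Q gives 5>4; P3→Y gives 7>2]
(C,Q,X): not NE [P3→Y gives 4>1]
(C,Q,Y): not NE [P1→B gives 3>2]
(C,Q,Z): not NE [P1→B gives 9>0; P3→Y gives 4>1]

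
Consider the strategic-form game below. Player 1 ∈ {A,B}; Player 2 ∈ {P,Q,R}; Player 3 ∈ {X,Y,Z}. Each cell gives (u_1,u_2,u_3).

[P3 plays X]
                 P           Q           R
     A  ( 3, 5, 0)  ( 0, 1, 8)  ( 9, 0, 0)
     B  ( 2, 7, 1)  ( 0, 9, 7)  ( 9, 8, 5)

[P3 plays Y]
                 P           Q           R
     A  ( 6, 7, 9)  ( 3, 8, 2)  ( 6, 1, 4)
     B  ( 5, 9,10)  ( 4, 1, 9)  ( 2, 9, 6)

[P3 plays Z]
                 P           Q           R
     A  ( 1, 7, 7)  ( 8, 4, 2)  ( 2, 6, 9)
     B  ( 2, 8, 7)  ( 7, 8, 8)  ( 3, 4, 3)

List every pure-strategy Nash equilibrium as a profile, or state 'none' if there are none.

Equilibria: none

(A,P,X): not NE [P3→Y gives 9>0]
(A,P,Y): not NE [P2→Q gives 8>7]
(A,P,Z): not NE [P1→B gives 2>1; P3→Y gives 9>7]
(A,Q,X): not NE [P2→P gives 5>1]
(A,Q,Y): not NE [P1→B gives 4>3; P3→X gives 8>2]
(A,Q,Z): not NE [P2→P gives 7>4; P3→X gives 8>2]
(A,R,X): not NE [P2→P gives 5>0; P3→Z gives 9>0]
(A,R,Y): not NE [P2→Q gives 8>1; P3→Z gives 9>4]
(A,R,Z): not NE [P1→B gives 3>2; P2→P gives 7>6]
(B,P,X): not NE [P1→A gives 3>2; P2→Q gives 9>7; P3→Y gives 10>1]
(B,P,Y): not NE [P1→A gives 6>5]
(B,P,Z): not NE [P3→Y gives 10>7]
(B,Q,X): not NE [P3→Y gives 9>7]
(B,Q,Y): not NE [P2→R gives 9>1]
(B,Q,Z): not NE [P1→A gives 8>7; P3→Y gives 9>8]
(B,R,X): not NE [P2→Q gives 9>8; P3→Y gives 6>5]
(B,R,Y): not NE [P1→A gives 6>2]
(B,R,Z): not NE [P2→Q gives 8>4; P3→Y gives 6>3]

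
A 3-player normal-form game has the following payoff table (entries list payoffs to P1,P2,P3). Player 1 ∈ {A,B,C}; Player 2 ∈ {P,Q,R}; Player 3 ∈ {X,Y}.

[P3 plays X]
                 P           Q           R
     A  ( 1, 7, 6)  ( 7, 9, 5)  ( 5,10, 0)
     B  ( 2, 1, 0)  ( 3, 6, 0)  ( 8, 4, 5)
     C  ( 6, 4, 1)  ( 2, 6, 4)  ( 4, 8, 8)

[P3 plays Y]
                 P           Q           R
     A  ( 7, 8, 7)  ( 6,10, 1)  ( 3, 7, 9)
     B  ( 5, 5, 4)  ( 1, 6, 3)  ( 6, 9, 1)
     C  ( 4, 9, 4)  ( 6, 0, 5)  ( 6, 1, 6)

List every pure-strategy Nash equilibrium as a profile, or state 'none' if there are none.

No pure NE.

(A,P,X): not NE [P1→C gives 6>1; P2→R gives 10>7; P3→Y gives 7>6]
(A,P,Y): not NE [P2→Q gives 10>8]
(A,Q,X): not NE [P2→R gives 10>9]
(A,Q,Y): not NE [P3→X gives 5>1]
(A,R,X): not NE [P1→B gives 8>5; P3→Y gives 9>0]
(A,R,Y): not NE [P1→C gives 6>3; P2→Q gives 10>7]
(B,P,X): not NE [P1→C gives 6>2; P2→Q gives 6>1; P3→Y gives 4>0]
(B,P,Y): not NE [P1→A gives 7>5; P2→R gives 9>5]
(B,Q,X): not NE [P1→A gives 7>3; P3→Y gives 3>0]
(B,Q,Y): not NE [P1→C gives 6>1; P2→R gives 9>6]
(B,R,X): not NE [P2→Q gives 6>4]
(B,R,Y): not NE [P3→X gives 5>1]
(C,P,X): not NE [P2→R gives 8>4; P3→Y gives 4>1]
(C,P,Y): not NE [P1→A gives 7>4]
(C,Q,X): not NE [P1→A gives 7>2; P2→R gives 8>6; P3→Y gives 5>4]
(C,Q,Y): not NE [P2→P gives 9>0]
(C,R,X): not NE [P1→B gives 8>4]
(C,R,Y): not NE [P2→P gives 9>1; P3→X gives 8>6]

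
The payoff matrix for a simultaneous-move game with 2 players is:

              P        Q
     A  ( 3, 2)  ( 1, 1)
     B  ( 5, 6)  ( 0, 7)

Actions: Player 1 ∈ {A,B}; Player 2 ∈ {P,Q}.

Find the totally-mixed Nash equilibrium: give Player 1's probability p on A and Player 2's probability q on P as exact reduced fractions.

P1 mixes 1/2 on A; P2 mixes 1/3 on P

P1 indiff ⇒ q·3+(1-q)·1 = q·5+(1-q)·0 ⇒ q(-2) = (1-q)(-1) ⇒ q = 1/3
P2 indiff ⇒ p·2+(1-p)·6 = p·1+(1-p)·7 ⇒ p(1) = (1-p)(1) ⇒ p = 1/2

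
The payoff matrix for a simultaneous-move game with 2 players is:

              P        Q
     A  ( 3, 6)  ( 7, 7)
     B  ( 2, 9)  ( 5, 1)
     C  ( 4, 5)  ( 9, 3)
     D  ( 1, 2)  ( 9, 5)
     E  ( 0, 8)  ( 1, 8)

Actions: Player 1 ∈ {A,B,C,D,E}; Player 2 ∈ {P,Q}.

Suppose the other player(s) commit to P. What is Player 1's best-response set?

BR_1 = {C}

u_1(A vs P) = 3
u_1(B vs P) = 2
u_1(C vs P) = 4
u_1(D vs P) = 1
u_1(E vs P) = 0
max payoff 4 at {C}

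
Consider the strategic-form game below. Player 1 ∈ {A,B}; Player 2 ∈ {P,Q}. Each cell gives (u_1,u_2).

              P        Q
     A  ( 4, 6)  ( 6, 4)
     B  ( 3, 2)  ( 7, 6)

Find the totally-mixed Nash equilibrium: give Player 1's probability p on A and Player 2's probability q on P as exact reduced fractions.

(p,q) = (2/3, 1/2)

P1 indiff ⇒ q·4+(1-q)·6 = q·3+(1-q)·7 ⇒ q(1) = (1-q)(1) ⇒ q = 1/2
P2 indiff ⇒ p·6+(1-p)·2 = p·4+(1-p)·6 ⇒ p(2) = (1-p)(4) ⇒ p = 2/3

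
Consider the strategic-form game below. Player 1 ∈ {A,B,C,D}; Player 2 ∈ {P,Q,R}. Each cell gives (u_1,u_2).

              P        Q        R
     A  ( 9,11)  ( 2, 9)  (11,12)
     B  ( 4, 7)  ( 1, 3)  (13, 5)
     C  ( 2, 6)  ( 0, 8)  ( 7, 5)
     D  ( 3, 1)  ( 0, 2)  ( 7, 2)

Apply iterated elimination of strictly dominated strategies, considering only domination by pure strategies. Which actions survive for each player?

P1 drop C (A beats it: P:9>2 Q:2>0 R:11>7)
P1 drop D (A beats it: P:9>3 Q:2>0 R:11>7)
P2 drop Q (P beats it: A:11>9 B:7>3)
P1→{A,B} P2→{P,R}

IESDS → P1:{A,B} P2:{P,R}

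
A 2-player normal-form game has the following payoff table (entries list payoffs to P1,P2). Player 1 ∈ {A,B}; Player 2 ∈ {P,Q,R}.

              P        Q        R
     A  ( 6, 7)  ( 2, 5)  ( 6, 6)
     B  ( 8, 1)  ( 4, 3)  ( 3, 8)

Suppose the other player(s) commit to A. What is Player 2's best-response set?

u_2(P vs A) = 7
u_2(Q vs A) = 5
u_2(R vs A) = 6
max payoff 7 at {P}

P2 best: {P}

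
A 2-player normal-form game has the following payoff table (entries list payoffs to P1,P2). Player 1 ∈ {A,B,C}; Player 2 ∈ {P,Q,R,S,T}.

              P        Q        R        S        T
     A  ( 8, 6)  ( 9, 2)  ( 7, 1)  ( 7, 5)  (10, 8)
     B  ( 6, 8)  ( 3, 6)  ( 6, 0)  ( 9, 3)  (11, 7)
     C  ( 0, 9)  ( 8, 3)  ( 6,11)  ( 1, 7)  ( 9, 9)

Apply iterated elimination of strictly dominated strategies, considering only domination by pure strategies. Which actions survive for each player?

Survivors P1:{A,B} P2:{P,T}

P1 drop C (A beats it: P:8>0 Q:9>8 R:7>6 S:7>1 T:10>9)
P2 drop Q (P beats it: A:6>2 B:8>6)
P2 drop R (P beats it: A:6>1 B:8>0)
P2 drop S (P beats it: A:6>5 B:8>3)
P1→{A,B} P2→{P,T}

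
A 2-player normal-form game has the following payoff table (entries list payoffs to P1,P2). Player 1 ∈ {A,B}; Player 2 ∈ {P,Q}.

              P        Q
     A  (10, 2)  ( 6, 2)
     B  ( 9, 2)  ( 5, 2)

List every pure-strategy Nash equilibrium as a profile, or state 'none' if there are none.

PSNE = {(A,P), (A,Q)}

(A,P): NE
(A,Q): NE
(B,P): not NE [P1→A gives 10>9]
(B,Q): not NE [P1→A gives 6>5]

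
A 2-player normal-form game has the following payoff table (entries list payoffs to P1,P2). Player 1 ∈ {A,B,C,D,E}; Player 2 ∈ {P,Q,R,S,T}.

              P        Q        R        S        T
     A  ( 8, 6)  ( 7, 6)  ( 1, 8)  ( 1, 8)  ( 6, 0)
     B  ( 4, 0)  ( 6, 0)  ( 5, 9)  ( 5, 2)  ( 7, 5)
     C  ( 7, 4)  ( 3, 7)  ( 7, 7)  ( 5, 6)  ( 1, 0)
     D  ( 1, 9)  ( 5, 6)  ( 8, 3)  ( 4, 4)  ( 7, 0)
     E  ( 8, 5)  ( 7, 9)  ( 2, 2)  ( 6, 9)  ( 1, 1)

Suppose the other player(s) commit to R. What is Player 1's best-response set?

u_1(A vs R) = 1
u_1(B vs R) = 5
u_1(C vs R) = 7
u_1(D vs R) = 8
u_1(E vs R) = 2
max payoff 8 at {D}

P1 best: {D}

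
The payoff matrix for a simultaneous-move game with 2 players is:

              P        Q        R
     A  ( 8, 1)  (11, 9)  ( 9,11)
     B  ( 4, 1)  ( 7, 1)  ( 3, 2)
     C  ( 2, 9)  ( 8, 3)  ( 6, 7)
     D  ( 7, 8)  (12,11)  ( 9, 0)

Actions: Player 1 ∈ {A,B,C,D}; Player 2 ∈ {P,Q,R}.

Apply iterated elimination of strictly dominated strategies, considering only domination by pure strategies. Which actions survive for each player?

IESDS → P1:{A,D} P2:{Q,R}

P1 drop B (A beats it: P:8>4 Q:11>7 R:9>3)
P1 drop C (A beats it: P:8>2 Q:11>8 R:9>6)
P2 drop P (Q beats it: A:9>1 D:11>8)
P1→{A,D} P2→{Q,R}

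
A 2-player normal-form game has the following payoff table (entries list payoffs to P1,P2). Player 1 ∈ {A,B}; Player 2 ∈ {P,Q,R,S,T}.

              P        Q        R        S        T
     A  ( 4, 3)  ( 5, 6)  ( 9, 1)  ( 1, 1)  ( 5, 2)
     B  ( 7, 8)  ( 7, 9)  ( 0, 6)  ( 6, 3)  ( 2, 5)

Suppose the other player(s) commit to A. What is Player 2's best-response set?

BR_2 = {Q}

u_2(P vs A) = 3
u_2(Q vs A) = 6
u_2(R vs A) = 1
u_2(S vs A) = 1
u_2(T vs A) = 2
max payoff 6 at {Q}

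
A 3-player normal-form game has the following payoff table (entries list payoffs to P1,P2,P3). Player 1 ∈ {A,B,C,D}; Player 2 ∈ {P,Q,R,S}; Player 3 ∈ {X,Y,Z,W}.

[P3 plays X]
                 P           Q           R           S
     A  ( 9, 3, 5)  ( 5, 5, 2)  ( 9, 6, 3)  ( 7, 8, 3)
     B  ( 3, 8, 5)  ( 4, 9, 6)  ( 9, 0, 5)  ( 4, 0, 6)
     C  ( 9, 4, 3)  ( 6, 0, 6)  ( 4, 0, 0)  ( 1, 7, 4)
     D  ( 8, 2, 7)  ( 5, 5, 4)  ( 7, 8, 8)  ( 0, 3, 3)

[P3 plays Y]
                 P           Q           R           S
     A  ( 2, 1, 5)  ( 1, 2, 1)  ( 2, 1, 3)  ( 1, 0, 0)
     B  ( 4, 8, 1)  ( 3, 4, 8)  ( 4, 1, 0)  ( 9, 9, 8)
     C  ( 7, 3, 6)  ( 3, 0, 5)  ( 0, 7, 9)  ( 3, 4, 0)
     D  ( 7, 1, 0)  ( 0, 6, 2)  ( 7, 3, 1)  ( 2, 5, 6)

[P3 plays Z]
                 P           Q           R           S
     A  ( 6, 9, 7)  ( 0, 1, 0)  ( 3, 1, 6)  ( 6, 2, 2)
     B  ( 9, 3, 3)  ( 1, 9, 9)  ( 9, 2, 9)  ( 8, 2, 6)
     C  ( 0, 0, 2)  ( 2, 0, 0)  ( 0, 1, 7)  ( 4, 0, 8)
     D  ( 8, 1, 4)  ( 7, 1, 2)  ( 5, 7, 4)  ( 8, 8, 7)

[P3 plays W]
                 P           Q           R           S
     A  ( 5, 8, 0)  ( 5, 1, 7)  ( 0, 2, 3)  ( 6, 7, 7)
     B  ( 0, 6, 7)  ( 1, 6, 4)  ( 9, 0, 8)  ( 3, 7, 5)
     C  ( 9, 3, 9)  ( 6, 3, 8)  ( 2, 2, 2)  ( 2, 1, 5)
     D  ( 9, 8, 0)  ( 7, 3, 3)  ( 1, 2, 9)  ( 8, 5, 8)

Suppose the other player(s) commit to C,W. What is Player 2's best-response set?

u_2(P vs C,W) = 3
u_2(Q vs C,W) = 3
u_2(R vs C,W) = 2
u_2(S vs C,W) = 1
max payoff 3 at {P,Q}

argmax u_2 = {P,Q}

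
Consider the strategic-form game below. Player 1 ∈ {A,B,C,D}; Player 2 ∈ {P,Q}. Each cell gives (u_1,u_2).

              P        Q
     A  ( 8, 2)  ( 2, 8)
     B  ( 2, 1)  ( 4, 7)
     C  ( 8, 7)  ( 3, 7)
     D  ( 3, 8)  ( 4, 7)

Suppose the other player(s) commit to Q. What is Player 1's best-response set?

BR_1 = {B,D}

u_1(A vs Q) = 2
u_1(B vs Q) = 4
u_1(C vs Q) = 3
u_1(D vs Q) = 4
max payoff 4 at {B,D}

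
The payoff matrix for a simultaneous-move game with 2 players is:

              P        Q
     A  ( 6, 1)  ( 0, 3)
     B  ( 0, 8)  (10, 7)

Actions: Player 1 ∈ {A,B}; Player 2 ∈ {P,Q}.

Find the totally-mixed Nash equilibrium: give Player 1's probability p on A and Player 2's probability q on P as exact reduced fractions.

P1 indiff ⇒ q·6+(1-q)·0 = q·0+(1-q)·10 ⇒ q(6) = (1-q)(10) ⇒ q = 5/8
P2 indiff ⇒ p·1+(1-p)·8 = p·3+(1-p)·7 ⇒ p(-2) = (1-p)(-1) ⇒ p = 1/3

p=1/3, q=5/8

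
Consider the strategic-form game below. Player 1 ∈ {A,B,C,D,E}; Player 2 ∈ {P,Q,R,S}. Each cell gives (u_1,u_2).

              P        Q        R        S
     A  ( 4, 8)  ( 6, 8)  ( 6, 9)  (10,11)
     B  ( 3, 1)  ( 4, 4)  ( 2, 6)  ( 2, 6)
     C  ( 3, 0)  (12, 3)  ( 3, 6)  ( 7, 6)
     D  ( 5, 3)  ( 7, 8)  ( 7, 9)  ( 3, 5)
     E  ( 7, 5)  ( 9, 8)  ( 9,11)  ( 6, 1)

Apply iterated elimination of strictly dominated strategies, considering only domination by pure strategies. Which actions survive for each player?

Survivors P1:{A,E} P2:{R,S}

P1 drop B (A beats it: P:4>3 Q:6>4 R:6>2 S:10>2)
P1 drop D (E beats it: P:7>5 Q:9>7 R:9>7 S:6>3)
P2 drop P (R beats it: A:9>8 C:6>0 E:11>5)
P2 drop Q (R beats it: A:9>8 C:6>3 E:11>8)
P1 drop C (A beats it: R:6>3 S:10>7)
P1→{A,E} P2→{R,S}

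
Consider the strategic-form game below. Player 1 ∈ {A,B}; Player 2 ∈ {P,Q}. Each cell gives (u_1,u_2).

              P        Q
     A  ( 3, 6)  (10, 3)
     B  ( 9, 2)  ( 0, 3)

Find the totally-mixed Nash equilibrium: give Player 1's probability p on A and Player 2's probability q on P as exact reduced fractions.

P1 indiff ⇒ q·3+(1-q)·10 = q·9+(1-q)·0 ⇒ q(-6) = (1-q)(-10) ⇒ q = 5/8
P2 indiff ⇒ p·6+(1-p)·2 = p·3+(1-p)·3 ⇒ p(3) = (1-p)(1) ⇒ p = 1/4

(p,q) = (1/4, 5/8)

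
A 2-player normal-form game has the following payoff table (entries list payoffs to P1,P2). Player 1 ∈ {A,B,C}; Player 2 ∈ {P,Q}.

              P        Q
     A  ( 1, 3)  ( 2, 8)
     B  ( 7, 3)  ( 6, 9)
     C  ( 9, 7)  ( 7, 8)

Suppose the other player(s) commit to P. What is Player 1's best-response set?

P1 best: {C}

u_1(A vs P) = 1
u_1(B vs P) = 7
u_1(C vs P) = 9
max payoff 9 at {C}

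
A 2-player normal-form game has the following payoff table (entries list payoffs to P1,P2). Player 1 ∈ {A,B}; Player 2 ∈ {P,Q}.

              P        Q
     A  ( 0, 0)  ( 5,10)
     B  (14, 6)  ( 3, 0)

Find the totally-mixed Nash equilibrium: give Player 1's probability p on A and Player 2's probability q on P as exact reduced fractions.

(p,q) = (3/8, 1/8)

P1 indiff ⇒ q·0+(1-q)·5 = q·14+(1-q)·3 ⇒ q(-14) = (1-q)(-2) ⇒ q = 1/8
P2 indiff ⇒ p·0+(1-p)·6 = p·10+(1-p)·0 ⇒ p(-10) = (1-p)(-6) ⇒ p = 3/8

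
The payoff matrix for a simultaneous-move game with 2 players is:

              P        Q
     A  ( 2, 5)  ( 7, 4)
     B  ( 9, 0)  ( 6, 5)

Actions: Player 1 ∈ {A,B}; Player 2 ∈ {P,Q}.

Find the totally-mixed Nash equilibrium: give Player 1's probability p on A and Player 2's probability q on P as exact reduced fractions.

P1 indiff ⇒ q·2+(1-q)·7 = q·9+(1-q)·6 ⇒ q(-7) = (1-q)(-1) ⇒ q = 1/8
P2 indiff ⇒ p·5+(1-p)·0 = p·4+(1-p)·5 ⇒ p(1) = (1-p)(5) ⇒ p = 5/6

p=5/6, q=1/8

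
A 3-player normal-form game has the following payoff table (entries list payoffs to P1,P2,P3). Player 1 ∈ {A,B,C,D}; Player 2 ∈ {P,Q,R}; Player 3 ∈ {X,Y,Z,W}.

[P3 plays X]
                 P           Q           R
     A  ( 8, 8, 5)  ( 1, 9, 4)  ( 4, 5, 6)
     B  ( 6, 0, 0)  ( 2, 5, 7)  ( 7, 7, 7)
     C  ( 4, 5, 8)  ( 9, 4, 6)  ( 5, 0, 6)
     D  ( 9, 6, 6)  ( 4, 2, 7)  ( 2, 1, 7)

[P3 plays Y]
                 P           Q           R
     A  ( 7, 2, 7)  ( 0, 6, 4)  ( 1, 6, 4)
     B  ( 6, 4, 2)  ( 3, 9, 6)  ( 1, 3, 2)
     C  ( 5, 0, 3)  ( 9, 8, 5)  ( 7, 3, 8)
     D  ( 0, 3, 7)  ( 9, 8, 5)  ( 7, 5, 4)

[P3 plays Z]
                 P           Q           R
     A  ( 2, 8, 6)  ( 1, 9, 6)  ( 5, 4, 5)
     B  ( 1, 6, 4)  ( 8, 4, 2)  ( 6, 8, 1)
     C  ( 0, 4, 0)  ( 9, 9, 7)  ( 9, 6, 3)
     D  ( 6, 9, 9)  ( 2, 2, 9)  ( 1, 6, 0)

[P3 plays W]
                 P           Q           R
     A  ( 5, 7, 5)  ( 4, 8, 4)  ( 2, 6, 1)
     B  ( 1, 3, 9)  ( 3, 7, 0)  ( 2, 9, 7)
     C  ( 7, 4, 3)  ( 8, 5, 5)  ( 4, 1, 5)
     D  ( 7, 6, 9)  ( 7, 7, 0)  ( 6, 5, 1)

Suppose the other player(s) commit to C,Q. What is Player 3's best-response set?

argmax u_3 = {Z}

u_3(X vs C,Q) = 6
u_3(Y vs C,Q) = 5
u_3(Z vs C,Q) = 7
u_3(W vs C,Q) = 5
max payoff 7 at {Z}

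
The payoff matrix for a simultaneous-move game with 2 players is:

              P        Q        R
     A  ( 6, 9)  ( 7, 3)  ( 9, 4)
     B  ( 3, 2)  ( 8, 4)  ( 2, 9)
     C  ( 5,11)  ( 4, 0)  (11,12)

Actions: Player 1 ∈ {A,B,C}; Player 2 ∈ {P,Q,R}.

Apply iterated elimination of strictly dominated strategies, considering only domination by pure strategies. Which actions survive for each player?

IESDS → P1:{A,C} P2:{P,R}

P2 drop Q (R beats it: A:4>3 B:9>4 C:12>0)
P1 drop B (A beats it: P:6>3 R:9>2)
P1→{A,C} P2→{P,R}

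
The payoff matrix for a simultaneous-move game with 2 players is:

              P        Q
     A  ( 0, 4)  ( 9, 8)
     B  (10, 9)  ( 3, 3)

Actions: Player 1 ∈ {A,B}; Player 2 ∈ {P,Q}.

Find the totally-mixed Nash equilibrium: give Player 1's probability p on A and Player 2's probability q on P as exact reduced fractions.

P1 indiff ⇒ q·0+(1-q)·9 = q·10+(1-q)·3 ⇒ q(-10) = (1-q)(-6) ⇒ q = 3/8
P2 indiff ⇒ p·4+(1-p)·9 = p·8+(1-p)·3 ⇒ p(-4) = (1-p)(-6) ⇒ p = 3/5

p=3/5, q=3/8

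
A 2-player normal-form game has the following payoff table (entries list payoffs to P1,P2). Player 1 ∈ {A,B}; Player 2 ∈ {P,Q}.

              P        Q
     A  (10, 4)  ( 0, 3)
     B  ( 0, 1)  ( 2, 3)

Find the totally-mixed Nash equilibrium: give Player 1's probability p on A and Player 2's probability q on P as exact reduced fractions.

(p,q) = (2/3, 1/6)

P1 indiff ⇒ q·10+(1-q)·0 = q·0+(1-q)·2 ⇒ q(10) = (1-q)(2) ⇒ q = 1/6
P2 indiff ⇒ p·4+(1-p)·1 = p·3+(1-p)·3 ⇒ p(1) = (1-p)(2) ⇒ p = 2/3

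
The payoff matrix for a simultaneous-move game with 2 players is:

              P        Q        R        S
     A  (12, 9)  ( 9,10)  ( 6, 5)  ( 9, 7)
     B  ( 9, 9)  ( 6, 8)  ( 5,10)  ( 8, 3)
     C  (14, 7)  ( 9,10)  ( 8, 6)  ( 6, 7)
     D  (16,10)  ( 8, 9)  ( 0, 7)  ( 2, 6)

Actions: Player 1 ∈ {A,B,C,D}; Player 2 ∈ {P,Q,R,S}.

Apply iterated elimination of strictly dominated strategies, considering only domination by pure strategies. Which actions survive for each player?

P1 drop B (A beats it: P:12>9 Q:9>6 R:6>5 S:9>8)
P2 drop R (P beats it: A:9>5 C:7>6 D:10>7)
P2 drop S (Q beats it: A:10>7 C:10>7 D:9>6)
P1→{A,C,D} P2→{P,Q}

IESDS → P1:{A,C,D} P2:{P,Q}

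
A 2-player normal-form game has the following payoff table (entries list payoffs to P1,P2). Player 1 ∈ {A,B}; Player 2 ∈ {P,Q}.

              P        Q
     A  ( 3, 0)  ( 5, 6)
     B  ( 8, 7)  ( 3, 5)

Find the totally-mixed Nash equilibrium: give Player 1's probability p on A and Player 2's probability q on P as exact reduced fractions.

P1 indiff ⇒ q·3+(1-q)·5 = q·8+(1-q)·3 ⇒ q(-5) = (1-q)(-2) ⇒ q = 2/7
P2 indiff ⇒ p·0+(1-p)·7 = p·6+(1-p)·5 ⇒ p(-6) = (1-p)(-2) ⇒ p = 1/4

(p,q) = (1/4, 2/7)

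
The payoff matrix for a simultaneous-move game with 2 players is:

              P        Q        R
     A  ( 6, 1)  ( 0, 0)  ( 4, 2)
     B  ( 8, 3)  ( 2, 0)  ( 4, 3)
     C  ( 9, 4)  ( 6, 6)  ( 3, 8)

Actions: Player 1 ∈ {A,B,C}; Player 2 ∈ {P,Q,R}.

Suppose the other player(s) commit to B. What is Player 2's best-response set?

u_2(P vs B) = 3
u_2(Q vs B) = 0
u_2(R vs B) = 3
max payoff 3 at {P,R}

argmax u_2 = {P,R}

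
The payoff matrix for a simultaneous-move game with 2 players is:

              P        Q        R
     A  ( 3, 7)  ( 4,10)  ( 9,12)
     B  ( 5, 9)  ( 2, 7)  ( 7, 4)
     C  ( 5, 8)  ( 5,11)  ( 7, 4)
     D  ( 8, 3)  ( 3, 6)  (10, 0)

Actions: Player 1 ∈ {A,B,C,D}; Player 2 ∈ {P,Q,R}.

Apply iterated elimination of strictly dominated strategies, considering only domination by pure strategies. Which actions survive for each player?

P1 drop B (D beats it: P:8>5 Q:3>2 R:10>7)
P2 drop P (Q beats it: A:10>7 C:11>8 D:6>3)
P1→{A,C,D} P2→{Q,R}

Remaining: P1:{A,C,D} P2:{Q,R}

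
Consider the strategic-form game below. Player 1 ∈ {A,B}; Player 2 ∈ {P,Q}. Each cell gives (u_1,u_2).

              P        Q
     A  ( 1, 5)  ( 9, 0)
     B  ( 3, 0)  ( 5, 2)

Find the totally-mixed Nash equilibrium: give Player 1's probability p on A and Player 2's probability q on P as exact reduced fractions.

P1 mixes 2/7 on A; P2 mixes 2/3 on P

P1 indiff ⇒ q·1+(1-q)·9 = q·3+(1-q)·5 ⇒ q(-2) = (1-q)(-4) ⇒ q = 2/3
P2 indiff ⇒ p·5+(1-p)·0 = p·0+(1-p)·2 ⇒ p(5) = (1-p)(2) ⇒ p = 2/7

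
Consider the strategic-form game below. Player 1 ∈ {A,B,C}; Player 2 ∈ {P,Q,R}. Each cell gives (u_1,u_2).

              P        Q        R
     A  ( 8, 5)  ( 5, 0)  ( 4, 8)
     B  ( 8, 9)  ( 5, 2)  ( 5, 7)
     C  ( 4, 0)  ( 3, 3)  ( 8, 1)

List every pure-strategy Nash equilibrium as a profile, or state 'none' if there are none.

(A,P): not NE [P2→R gives 8>5]
(A,Q): not NE [P2→R gives 8>0]
(A,R): not NE [P1→C gives 8>4]
(B,P): NE
(B,Q): not NE [P2→P gives 9>2]
(B,R): not NE [P1→C gives 8>5; P2→P gives 9>7]
(C,P): not NE [P1→B gives 8>4; P2→Q gives 3>0]
(C,Q): not NE [P1→B gives 5>3]
(C,R): not NE [P2→Q gives 3>1]

PSNE = {(B,P)}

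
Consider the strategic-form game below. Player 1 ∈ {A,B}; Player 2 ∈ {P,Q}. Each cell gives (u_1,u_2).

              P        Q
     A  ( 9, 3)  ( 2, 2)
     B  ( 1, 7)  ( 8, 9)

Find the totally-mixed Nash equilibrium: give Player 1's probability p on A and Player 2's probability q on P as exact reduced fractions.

P1 indiff ⇒ q·9+(1-q)·2 = q·1+(1-q)·8 ⇒ q(8) = (1-q)(6) ⇒ q = 3/7
P2 indiff ⇒ p·3+(1-p)·7 = p·2+(1-p)·9 ⇒ p(1) = (1-p)(2) ⇒ p = 2/3

P1 mixes 2/3 on A; P2 mixes 3/7 on P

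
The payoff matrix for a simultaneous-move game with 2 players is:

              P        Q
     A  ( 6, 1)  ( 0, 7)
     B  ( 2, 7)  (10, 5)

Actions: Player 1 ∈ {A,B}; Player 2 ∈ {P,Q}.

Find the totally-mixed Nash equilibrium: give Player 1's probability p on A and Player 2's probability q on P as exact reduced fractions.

P1 indiff ⇒ q·6+(1-q)·0 = q·2+(1-q)·10 ⇒ q(4) = (1-q)(10) ⇒ q = 5/7
P2 indiff ⇒ p·1+(1-p)·7 = p·7+(1-p)·5 ⇒ p(-6) = (1-p)(-2) ⇒ p = 1/4

p=1/4, q=5/7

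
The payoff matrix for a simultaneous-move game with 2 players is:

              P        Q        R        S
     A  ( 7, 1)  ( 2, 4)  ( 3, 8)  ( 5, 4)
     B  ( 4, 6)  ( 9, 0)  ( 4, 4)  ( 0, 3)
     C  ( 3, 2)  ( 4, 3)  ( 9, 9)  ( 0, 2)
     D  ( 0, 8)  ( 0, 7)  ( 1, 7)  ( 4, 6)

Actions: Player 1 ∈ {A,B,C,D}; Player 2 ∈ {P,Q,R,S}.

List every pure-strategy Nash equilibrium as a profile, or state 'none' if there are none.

(A,P): not NE [P2→R gives 8>1]
(A,Q): not NE [P1→B gives 9>2; P2→R gives 8>4]
(A,R): not NE [P1→C gives 9>3]
(A,S): not NE [P2→R gives 8>4]
(B,P): not NE [P1→A gives 7>4]
(B,Q): not NE [P2→P gives 6>0]
(B,R): not NE [P1→C gives 9>4; P2→P gives 6>4]
(B,S): not NE [P1→A gives 5>0; P2→P gives 6>3]
(C,P): not NE [P1→A gives 7>3; P2→R gives 9>2]
(C,Q): not NE [P1→B gives 9>4; P2→R gives 9>3]
(C,R): NE
(C,S): not NE [P1→A gives 5>0; P2→R gives 9>2]
(D,P): not NE [P1→A gives 7>0]
(D,Q): not NE [P1→B gives 9>0; P2→P gives 8>7]
(D,R): not NE [P1→C gives 9>1; P2→P gives 8>7]
(D,S): not NE [P1→A gives 5>4; P2→P gives 8>6]

PSNE = {(C,R)}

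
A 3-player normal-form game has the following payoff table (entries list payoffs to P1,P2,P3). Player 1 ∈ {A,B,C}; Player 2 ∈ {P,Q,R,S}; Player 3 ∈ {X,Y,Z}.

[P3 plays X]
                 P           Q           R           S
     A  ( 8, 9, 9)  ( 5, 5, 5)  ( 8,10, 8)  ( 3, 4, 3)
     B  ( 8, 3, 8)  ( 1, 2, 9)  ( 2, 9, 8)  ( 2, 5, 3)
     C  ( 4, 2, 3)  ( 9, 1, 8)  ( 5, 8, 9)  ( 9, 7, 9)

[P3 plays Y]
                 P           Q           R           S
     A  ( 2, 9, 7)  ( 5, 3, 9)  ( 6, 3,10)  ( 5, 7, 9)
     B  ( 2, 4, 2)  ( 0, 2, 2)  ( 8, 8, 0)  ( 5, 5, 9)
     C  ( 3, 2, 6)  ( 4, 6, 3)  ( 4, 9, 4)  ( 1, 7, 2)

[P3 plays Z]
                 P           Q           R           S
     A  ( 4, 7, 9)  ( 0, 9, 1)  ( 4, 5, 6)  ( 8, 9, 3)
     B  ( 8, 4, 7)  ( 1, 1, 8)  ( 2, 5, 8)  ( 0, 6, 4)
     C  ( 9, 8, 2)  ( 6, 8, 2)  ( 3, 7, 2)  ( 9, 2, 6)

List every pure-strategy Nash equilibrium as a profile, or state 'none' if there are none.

(A,P,X): not NE [P2→R gives 10>9]
(A,P,Y): not NE [P1→C gives 3>2; P3→Z gives 9>7]
(A,P,Z): not NE [P1→C gives 9>4; P2→S gives 9>7]
(A,Q,X): not NE [P1→C gives 9>5; P2→R gives 10>5; P3→Y gives 9>5]
(A,Q,Y): not NE [P2→P gives 9>3]
(A,Q,Z): not NE [P1→C gives 6>0; P3→Y gives 9>1]
(A,R,X): not NE [P3→Y gives 10>8]
(A,R,Y): not NE [P1→B gives 8>6; P2→P gives 9>3]
(A,R,Z): not NE [P2→S gives 9>5; P3→Y gives 10>6]
(A,S,X): not NE [P1→C gives 9>3; P2→R gives 10>4; P3→Y gives 9>3]
(A,S,Y): not NE [P2→P gives 9>7]
(A,S,Z): not NE [P1→C gives 9>8; P3→Y gives 9>3]
(B,P,X): not NE [P2→R gives 9>3]
(B,P,Y): not NE [P1→C gives 3>2; P2→R gives 8>4; P3→X gives 8>2]
(B,P,Z): not NE [P1→C gives 9>8; P2→S gives 6>4; P3→X gives 8>7]
(B,Q,X): not NE [P1→C gives 9>1; P2→R gives 9>2]
(B,Q,Y): not NE [P1→A gives 5>0; P2→R gives 8>2; P3→X gives 9>2]
(B,Q,Z): not NE [P1→C gives 6>1; P2→S gives 6>1; P3→X gives 9>8]
(B,R,X): not NE [P1→A gives 8>2]
(B,R,Y): not NE [P3→Z gives 8>0]
(B,R,Z): not NE [P1→A gives 4>2; P2→S gives 6>5]
(B,S,X): not NE [P1→C gives 9>2; P2→R gives 9>5; P3→Y gives 9>3]
(B,S,Y): not NE [P2→R gives 8>5]
(B,S,Z): not NE [P1→C gives 9>0; P3→Y gives 9>4]
(C,P,X): not NE [P1→B gives 8>4; P2→R gives 8>2; P3→Y gives 6>3]
(C,P,Y): not NE [P2→R gives 9>2]
(C,P,Z): not NE [P3→Y gives 6>2]
(C,Q,X): not NE [P2→R gives 8>1]
(C,Q,Y): not NE [P1→A gives 5>4; P2→R gives 9>6; P3→X gives 8>3]
(C,Q,Z): not NE [P3→X gives 8>2]
(C,R,X): not NE [P1→A gives 8>5]
(C,R,Y): not NE [P1→B gives 8>4; P3→X gives 9>4]
(C,R,Z): not NE [P1→A gives 4>3; P2→Q gives 8>7; P3→X gives 9>2]
(C,S,X): not NE [P2→R gives 8>7]
(C,S,Y): not NE [P1→B gives 5>1; P2→R gives 9>7; P3→X gives 9>2]
(C,S,Z): not NE [P2→Q gives 8>2; P3→X gives 9>6]

No pure NE.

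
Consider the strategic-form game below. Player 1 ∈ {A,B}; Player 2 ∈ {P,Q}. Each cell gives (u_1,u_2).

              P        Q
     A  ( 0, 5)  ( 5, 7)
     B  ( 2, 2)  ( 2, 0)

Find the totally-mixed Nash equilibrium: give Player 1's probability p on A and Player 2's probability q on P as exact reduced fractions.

p=1/2, q=3/5

P1 indiff ⇒ q·0+(1-q)·5 = q·2+(1-q)·2 ⇒ q(-2) = (1-q)(-3) ⇒ q = 3/5
P2 indiff ⇒ p·5+(1-p)·2 = p·7+(1-p)·0 ⇒ p(-2) = (1-p)(-2) ⇒ p = 1/2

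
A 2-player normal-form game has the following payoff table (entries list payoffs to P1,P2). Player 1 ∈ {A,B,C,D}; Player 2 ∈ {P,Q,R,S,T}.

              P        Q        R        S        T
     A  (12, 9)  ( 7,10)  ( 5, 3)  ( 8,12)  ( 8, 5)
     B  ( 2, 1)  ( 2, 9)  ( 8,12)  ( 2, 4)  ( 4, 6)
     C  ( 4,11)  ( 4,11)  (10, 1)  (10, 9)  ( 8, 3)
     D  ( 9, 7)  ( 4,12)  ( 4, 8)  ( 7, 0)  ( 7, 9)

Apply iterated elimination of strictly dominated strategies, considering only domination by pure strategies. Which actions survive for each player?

P1 drop B (C beats it: P:4>2 Q:4>2 R:10>8 S:10>2 T:8>4)
P1 drop D (A beats it: P:12>9 Q:7>4 R:5>4 S:8>7 T:8>7)
P2 drop R (P beats it: A:9>3 C:11>1)
P2 drop T (P beats it: A:9>5 C:11>3)
P1→{A,C} P2→{P,Q,S}

IESDS → P1:{A,C} P2:{P,Q,S}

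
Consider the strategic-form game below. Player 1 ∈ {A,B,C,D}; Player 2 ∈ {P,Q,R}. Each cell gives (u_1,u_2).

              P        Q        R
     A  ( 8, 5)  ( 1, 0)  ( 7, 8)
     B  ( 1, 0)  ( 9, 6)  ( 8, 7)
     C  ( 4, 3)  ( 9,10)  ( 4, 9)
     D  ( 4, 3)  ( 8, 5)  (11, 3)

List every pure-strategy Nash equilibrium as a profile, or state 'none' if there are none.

(A,P): not NE [P2→R gives 8>5]
(A,Q): not NE [P1→C gives 9>1; P2→R gives 8>0]
(A,R): not NE [P1→D gives 11>7]
(B,P): not NE [P1→A gives 8>1; P2→R gives 7>0]
(B,Q): not NE [P2→R gives 7>6]
(B,R): not NE [P1→D gives 11>8]
(C,P): not NE [P1→A gives 8>4; P2→Q gives 10>3]
(C,Q): NE
(C,R): not NE [P1→D gives 11>4; P2→Q gives 10>9]
(D,P): not NE [P1→A gives 8>4; P2→Q gives 5>3]
(D,Q): not NE [P1→C gives 9>8]
(D,R): not NE [P2→Q gives 5>3]

NE set: (C,Q)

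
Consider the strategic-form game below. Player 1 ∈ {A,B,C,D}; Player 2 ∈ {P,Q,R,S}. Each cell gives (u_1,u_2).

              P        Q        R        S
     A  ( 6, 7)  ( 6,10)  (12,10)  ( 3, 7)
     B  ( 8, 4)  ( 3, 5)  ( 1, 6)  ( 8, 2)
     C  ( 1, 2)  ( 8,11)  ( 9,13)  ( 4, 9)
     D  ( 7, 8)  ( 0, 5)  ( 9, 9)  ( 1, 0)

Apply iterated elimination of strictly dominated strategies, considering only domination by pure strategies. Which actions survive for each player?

Remaining: P1:{A,C} P2:{Q,R}

P2 drop P (R beats it: A:10>7 B:6>4 C:13>2 D:9>8)
P1 drop D (A beats it: Q:6>0 R:12>9 S:3>1)
P2 drop S (Q beats it: A:10>7 B:5>2 C:11>9)
P1 drop B (A beats it: Q:6>3 R:12>1)
P1→{A,C} P2→{Q,R}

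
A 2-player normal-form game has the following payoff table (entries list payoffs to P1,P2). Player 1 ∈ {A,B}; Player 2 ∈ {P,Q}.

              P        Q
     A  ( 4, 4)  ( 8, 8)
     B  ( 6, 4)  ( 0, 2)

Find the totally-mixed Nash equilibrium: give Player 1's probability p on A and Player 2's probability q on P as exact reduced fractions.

P1 mixes 1/3 on A; P2 mixes 4/5 on P

P1 indiff ⇒ q·4+(1-q)·8 = q·6+(1-q)·0 ⇒ q(-2) = (1-q)(-8) ⇒ q = 4/5
P2 indiff ⇒ p·4+(1-p)·4 = p·8+(1-p)·2 ⇒ p(-4) = (1-p)(-2) ⇒ p = 1/3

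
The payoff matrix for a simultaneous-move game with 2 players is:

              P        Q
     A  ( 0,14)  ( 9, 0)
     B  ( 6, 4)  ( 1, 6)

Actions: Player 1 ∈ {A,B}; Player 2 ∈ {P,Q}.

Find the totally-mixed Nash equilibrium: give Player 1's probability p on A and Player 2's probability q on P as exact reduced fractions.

(p,q) = (1/8, 4/7)

P1 indiff ⇒ q·0+(1-q)·9 = q·6+(1-q)·1 ⇒ q(-6) = (1-q)(-8) ⇒ q = 4/7
P2 indiff ⇒ p·14+(1-p)·4 = p·0+(1-p)·6 ⇒ p(14) = (1-p)(2) ⇒ p = 1/8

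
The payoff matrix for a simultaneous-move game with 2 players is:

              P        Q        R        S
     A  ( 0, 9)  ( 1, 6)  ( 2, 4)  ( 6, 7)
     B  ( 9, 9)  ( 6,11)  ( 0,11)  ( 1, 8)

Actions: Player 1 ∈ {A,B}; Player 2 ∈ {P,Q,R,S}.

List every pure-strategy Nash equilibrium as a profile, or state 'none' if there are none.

NE set: (B,Q)

(A,P): not NE [P1→B gives 9>0]
(A,Q): not NE [P1→B gives 6>1; P2→P gives 9>6]
(A,R): not NE [P2→P gives 9>4]
(A,S): not NE [P2→P gives 9>7]
(B,P): not NE [P2→R gives 11>9]
(B,Q): NE
(B,R): not NE [P1→A gives 2>0]
(B,S): not NE [P1→A gives 6>1; P2→R gives 11>8]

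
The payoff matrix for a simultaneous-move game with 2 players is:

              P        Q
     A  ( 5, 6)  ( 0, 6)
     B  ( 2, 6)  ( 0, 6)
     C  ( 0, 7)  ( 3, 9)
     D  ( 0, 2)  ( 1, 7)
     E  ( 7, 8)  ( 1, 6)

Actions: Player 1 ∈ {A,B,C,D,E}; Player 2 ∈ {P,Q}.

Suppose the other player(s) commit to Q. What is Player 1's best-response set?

argmax u_1 = {C}

u_1(A vs Q) = 0
u_1(B vs Q) = 0
u_1(C vs Q) = 3
u_1(D vs Q) = 1
u_1(E vs Q) = 1
max payoff 3 at {C}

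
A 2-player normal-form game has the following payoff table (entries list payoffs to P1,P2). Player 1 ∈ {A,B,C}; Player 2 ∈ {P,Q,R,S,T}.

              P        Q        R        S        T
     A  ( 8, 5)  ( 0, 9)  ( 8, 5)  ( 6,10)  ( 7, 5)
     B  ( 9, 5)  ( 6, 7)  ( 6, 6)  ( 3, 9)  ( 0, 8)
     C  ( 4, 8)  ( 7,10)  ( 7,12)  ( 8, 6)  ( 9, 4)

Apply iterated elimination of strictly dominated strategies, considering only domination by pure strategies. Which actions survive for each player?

Remaining: P1:{A,C} P2:{Q,R,S}

P2 drop P (Q beats it: A:9>5 B:7>5 C:10>8)
P1 drop B (C beats it: Q:7>6 R:7>6 S:8>3 T:9>0)
P2 drop T (Q beats it: A:9>5 C:10>4)
P1→{A,C} P2→{Q,R,S}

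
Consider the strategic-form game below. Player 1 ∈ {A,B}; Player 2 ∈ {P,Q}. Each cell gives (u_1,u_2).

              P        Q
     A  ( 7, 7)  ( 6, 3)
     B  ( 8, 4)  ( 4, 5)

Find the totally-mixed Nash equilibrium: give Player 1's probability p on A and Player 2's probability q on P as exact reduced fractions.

P1 indiff ⇒ q·7+(1-q)·6 = q·8+(1-q)·4 ⇒ q(-1) = (1-q)(-2) ⇒ q = 2/3
P2 indiff ⇒ p·7+(1-p)·4 = p·3+(1-p)·5 ⇒ p(4) = (1-p)(1) ⇒ p = 1/5

(p,q) = (1/5, 2/3)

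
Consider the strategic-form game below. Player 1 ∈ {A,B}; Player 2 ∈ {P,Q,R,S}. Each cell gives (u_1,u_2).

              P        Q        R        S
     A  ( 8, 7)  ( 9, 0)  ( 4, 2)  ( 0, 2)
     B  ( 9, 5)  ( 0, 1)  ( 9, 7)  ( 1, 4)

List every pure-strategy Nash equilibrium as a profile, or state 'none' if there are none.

PSNE = {(B,R)}

(A,P): not NE [P1→B gives 9>8]
(A,Q): not NE [P2→P gives 7>0]
(A,R): not NE [P1→B gives 9>4; P2→P gives 7>2]
(A,S): not NE [P1→B gives 1>0; P2→P gives 7>2]
(B,P): not NE [P2→R gives 7>5]
(B,Q): not NE [P1→A gives 9>0; P2→R gives 7>1]
(B,R): NE
(B,S): not NE [P2→R gives 7>4]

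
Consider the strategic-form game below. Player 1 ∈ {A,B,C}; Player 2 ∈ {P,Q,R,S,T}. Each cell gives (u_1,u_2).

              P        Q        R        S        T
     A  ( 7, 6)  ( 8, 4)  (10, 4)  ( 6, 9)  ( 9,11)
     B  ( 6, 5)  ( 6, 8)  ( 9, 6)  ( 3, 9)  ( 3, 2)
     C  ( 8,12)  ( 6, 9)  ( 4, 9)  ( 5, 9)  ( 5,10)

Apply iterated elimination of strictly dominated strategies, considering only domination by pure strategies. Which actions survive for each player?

P1 drop B (A beats it: P:7>6 Q:8>6 R:10>9 S:6>3 T:9>3)
P2 drop Q (P beats it: A:6>4 C:12>9)
P2 drop R (P beats it: A:6>4 C:12>9)
P2 drop S (T beats it: A:11>9 C:10>9)
P1→{A,C} P2→{P,T}

Survivors P1:{A,C} P2:{P,T}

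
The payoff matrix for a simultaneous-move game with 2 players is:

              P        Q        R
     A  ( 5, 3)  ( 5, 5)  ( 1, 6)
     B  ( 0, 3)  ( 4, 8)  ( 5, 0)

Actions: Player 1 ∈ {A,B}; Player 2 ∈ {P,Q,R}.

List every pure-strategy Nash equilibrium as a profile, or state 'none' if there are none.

No pure NE.

(A,P): not NE [P2→R gives 6>3]
(A,Q): not NE [P2→R gives 6>5]
(A,R): not NE [P1→B gives 5>1]
(B,P): not NE [P1→A gives 5>0; P2→Q gives 8>3]
(B,Q): not NE [P1→A gives 5>4]
(B,R): not NE [P2→Q gives 8>0]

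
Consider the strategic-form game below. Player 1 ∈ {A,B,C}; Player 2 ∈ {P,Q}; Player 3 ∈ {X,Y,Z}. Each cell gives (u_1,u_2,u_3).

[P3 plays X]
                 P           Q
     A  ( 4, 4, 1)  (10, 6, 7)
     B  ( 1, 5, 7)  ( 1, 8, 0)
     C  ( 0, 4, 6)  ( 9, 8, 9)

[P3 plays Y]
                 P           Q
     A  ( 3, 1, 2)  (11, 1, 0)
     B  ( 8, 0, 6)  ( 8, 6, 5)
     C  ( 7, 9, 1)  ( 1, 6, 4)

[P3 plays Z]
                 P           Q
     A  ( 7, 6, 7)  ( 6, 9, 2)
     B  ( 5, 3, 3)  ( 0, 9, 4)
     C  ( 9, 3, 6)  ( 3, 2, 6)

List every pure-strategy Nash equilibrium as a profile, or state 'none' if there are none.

(A,P,X): not NE [P2→Q gives 6>4; P3→Z gives 7>1]
(A,P,Y): not NE [P1→B gives 8>3; P3→Z gives 7>2]
(A,P,Z): not NE [P1→C gives 9>7; P2→Q gives 9>6]
(A,Q,X): NE
(A,Q,Y): not NE [P3→X gives 7>0]
(A,Q,Z): not NE [P3→X gives 7>2]
(B,P,X): not NE [P1→A gives 4>1; P2→Q gives 8>5]
(B,P,Y): not NE [P2→Q gives 6>0; P3→X gives 7>6]
(B,P,Z): not NE [P1→C gives 9>5; P2→Q gives 9>3; P3→X gives 7>3]
(B,Q,X): not NE [P1→A gives 10>1; P3→Y gives 5>0]
(B,Q,Y): not NE [P1→A gives 11>8]
(B,Q,Z): not NE [P1→A gives 6>0; P3→Y gives 5>4]
(C,P,X): not NE [P1→A gives 4>0; P2→Q gives 8>4]
(C,P,Y): not NE [P1→B gives 8>7; P3→Z gives 6>1]
(C,P,Z): NE
(C,Q,X): not NE [P1→A gives 10>9]
(C,Q,Y): not NE [P1→A gives 11>1; P2→P gives 9>6; P3→X gives 9>4]
(C,Q,Z): not NE [P1→A gives 6>3; P2→P gives 3>2; P3→X gives 9>6]

NE set: (A,Q,X), (C,P,Z)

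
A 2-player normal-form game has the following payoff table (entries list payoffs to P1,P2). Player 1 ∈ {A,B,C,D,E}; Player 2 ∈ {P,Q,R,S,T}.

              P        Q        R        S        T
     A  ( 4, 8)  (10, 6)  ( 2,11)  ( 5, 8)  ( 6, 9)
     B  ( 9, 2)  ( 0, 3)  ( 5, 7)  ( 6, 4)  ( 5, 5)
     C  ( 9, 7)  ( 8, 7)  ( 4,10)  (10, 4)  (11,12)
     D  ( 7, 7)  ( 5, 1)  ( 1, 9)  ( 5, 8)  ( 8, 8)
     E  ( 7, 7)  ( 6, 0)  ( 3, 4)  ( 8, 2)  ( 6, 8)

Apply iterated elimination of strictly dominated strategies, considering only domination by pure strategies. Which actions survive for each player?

Survivors P1:{B,C} P2:{R,T}

P1 drop D (C beats it: P:9>7 Q:8>5 R:4>1 S:10>5 T:11>8)
P1 drop E (C beats it: P:9>7 Q:8>6 R:4>3 S:10>8 T:11>6)
P2 drop P (R beats it: A:11>8 B:7>2 C:10>7)
P2 drop Q (R beats it: A:11>6 B:7>3 C:10>7)
P1 drop A (C beats it: R:4>2 S:10>5 T:11>6)
P2 drop S (R beats it: B:7>4 C:10>4)
P1→{B,C} P2→{R,T}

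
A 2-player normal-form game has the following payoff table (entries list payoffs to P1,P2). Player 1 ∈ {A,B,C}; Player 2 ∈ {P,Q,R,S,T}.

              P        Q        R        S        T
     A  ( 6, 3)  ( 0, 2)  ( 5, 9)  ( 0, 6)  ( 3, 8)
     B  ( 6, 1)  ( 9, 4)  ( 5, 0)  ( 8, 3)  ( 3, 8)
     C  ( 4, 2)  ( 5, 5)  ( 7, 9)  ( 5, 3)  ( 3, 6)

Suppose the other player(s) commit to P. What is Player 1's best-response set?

P1 best: {A,B}

u_1(A vs P) = 6
u_1(B vs P) = 6
u_1(C vs P) = 4
max payoff 6 at {A,B}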